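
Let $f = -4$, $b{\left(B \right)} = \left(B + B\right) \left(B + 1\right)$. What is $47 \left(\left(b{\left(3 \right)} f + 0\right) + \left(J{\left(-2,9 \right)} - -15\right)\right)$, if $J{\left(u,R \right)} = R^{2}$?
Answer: $0$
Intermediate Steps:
$b{\left(B \right)} = 2 B \left(1 + B\right)$
$47 \left(\left(b{\left(3 \right)} f + 0\right) + \left(J{\left(-2,9 \right)} - -15\right)\right) = 47 \left(\left(2 \cdot 3 \left(1 + 3\right) \left(-4\right) + 0\right) - \left(-15 - 9^{2}\right)\right) = 47 \left(\left(2 \cdot 3 \cdot 4 \left(-4\right) + 0\right) + \left(81 + 15\right)\right) = 47 \left(\left(24 \left(-4\right) + 0\right) + 96\right) = 47 \left(\left(-96 + 0\right) + 96\right) = 47 \left(-96 + 96\right) = 47 \cdot 0 = 0$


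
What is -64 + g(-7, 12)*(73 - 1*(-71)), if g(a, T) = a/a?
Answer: 80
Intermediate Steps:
g(a, T) = 1
-64 + g(-7, 12)*(73 - 1*(-71)) = -64 + 1*(73 - 1*(-71)) = -64 + 1*(73 + 71) = -64 + 1*144 = -64 + 144 = 80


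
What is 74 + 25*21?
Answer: 599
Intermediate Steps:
74 + 25*21 = 74 + 525 = 599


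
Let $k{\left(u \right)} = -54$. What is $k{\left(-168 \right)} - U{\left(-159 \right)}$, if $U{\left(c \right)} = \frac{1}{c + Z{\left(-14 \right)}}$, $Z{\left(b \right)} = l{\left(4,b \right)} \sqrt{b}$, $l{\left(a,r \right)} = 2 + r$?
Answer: $\frac{- 648 \sqrt{14} + 8585 i}{3 \left(- 53 i + 4 \sqrt{14}\right)} \approx -53.994 - 0.0016449 i$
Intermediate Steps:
$Z{\left(b \right)} = \sqrt{b} \left(2 + b\right)$ ($Z{\left(b \right)} = \left(2 + b\right) \sqrt{b} = \sqrt{b} \left(2 + b\right)$)
$U{\left(c \right)} = \frac{1}{c - 12 i \sqrt{14}}$ ($U{\left(c \right)} = \frac{1}{c + \sqrt{-14} \left(2 - 14\right)} = \frac{1}{c + i \sqrt{14} \left(-12\right)} = \frac{1}{c - 12 i \sqrt{14}}$)
$k{\left(-168 \right)} - U{\left(-159 \right)} = -54 - \frac{1}{-159 - 12 i \sqrt{14}}$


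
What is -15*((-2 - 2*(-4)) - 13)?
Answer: 105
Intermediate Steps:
-15*((-2 - 2*(-4)) - 13) = -15*((-2 - 1*(-8)) - 13) = -15*((-2 + 8) - 13) = -15*(6 - 13) = -15*(-7) = 105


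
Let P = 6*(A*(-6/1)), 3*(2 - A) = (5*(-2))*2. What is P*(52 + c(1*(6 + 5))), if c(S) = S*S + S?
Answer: -57408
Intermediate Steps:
c(S) = S + S² (c(S) = S² + S = S + S²)
A = 26/3 (A = 2 - 5*(-2)*2/3 = 2 - (-10)*2/3 = 2 - ⅓*(-20) = 2 + 20/3 = 26/3 ≈ 8.6667)
P = -312 (P = 6*(26*(-6/1)/3) = 6*(26*(-6*1)/3) = 6*((26/3)*(-6)) = 6*(-52) = -312)
P*(52 + c(1*(6 + 5))) = -312*(52 + (1*(6 + 5))*(1 + 1*(6 + 5))) = -312*(52 + (1*11)*(1 + 1*11)) = -312*(52 + 11*(1 + 11)) = -312*(52 + 11*12) = -312*(52 + 132) = -312*184 = -57408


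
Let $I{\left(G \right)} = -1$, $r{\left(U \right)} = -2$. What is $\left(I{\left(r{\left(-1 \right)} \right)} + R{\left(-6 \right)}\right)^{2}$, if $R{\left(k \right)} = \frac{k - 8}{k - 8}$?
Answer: $0$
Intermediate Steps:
$R{\left(k \right)} = 1$ ($R{\left(k \right)} = \frac{-8 + k}{-8 + k} = 1$)
$\left(I{\left(r{\left(-1 \right)} \right)} + R{\left(-6 \right)}\right)^{2} = \left(-1 + 1\right)^{2} = 0^{2} = 0$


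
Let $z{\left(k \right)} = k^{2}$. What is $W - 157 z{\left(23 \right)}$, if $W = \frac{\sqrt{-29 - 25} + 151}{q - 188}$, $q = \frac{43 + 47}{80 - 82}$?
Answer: $- \frac{19351500}{233} - \frac{3 i \sqrt{6}}{233} \approx -83054.0 - 0.031538 i$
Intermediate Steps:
$q = -45$ ($q = \frac{90}{-2} = 90 \left(- \frac{1}{2}\right) = -45$)
$W = - \frac{151}{233} - \frac{3 i \sqrt{6}}{233}$ ($W = \frac{\sqrt{-29 - 25} + 151}{-45 - 188} = \frac{\sqrt{-54} + 151}{-233} = \left(3 i \sqrt{6} + 151\right) \left(- \frac{1}{233}\right) = \left(151 + 3 i \sqrt{6}\right) \left(- \frac{1}{233}\right) = - \frac{151}{233} - \frac{3 i \sqrt{6}}{233} \approx -0.64807 - 0.031538 i$)
$W - 157 z{\left(23 \right)} = \left(- \frac{151}{233} - \frac{3 i \sqrt{6}}{233}\right) - 157 \cdot 23^{2} = \left(- \frac{151}{233} - \frac{3 i \sqrt{6}}{233}\right) - 83053 = - \frac{19351500}{233} - \frac{3 i \sqrt{6}}{233}$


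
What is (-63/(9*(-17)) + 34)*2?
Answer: 1170/17 ≈ 68.823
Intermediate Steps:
(-63/(9*(-17)) + 34)*2 = (-63/(-153) + 34)*2 = (-63*(-1/153) + 34)*2 = (7/17 + 34)*2 = (585/17)*2 = 1170/17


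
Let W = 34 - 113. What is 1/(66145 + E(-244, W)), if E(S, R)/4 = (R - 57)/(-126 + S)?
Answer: 185/12237097 ≈ 1.5118e-5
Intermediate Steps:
W = -79
E(S, R) = 4*(-57 + R)/(-126 + S) (E(S, R) = 4*((R - 57)/(-126 + S)) = 4*((-57 + R)/(-126 + S)) = 4*(-57 + R)/(-126 + S))
1/(66145 + E(-244, W)) = 1/(66145 + 4*(-57 - 79)/(-126 - 244)) = 1/(66145 + 4*(-136)/(-370)) = 1/(66145 + 4*(-1/370)*(-136)) = 1/(66145 + 272/185) = 1/(12237097/185) = 185/12237097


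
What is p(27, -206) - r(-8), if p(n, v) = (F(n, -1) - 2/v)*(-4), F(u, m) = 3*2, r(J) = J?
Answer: -1652/103 ≈ -16.039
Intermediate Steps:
F(u, m) = 6
p(n, v) = -24 + 8/v (p(n, v) = (6 - 2/v)*(-4) = -24 + 8/v)
p(27, -206) - r(-8) = (-24 + 8/(-206)) - 1*(-8) = (-24 + 8*(-1/206)) + 8 = (-24 - 4/103) + 8 = -2476/103 + 8 = -1652/103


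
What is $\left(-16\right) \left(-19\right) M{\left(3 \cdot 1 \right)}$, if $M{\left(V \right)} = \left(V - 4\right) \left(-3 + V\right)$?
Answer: $0$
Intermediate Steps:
$M{\left(V \right)} = \left(-4 + V\right) \left(-3 + V\right)$
$\left(-16\right) \left(-19\right) M{\left(3 \cdot 1 \right)} = \left(-16\right) \left(-19\right) \left(12 + \left(3 \cdot 1\right)^{2} - 7 \cdot 3 \cdot 1\right) = 304 \left(12 + 3^{2} - 21\right) = 304 \left(12 + 9 - 21\right) = 304 \cdot 0 = 0$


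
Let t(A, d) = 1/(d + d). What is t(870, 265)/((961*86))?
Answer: 1/43802380 ≈ 2.2830e-8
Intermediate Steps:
t(A, d) = 1/(2*d)
t(870, 265)/((961*86)) = ((1/2)/265)/((961*86)) = ((1/2)*(1/265))/82646 = (1/530)*(1/82646) = 1/43802380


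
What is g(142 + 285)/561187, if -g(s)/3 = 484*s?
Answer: -56364/51017 ≈ -1.1048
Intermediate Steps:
g(s) = -1452*s
g(142 + 285)/561187 = -1452*(142 + 285)/561187 = -1452*427*(1/561187) = -620004*1/561187 = -56364/51017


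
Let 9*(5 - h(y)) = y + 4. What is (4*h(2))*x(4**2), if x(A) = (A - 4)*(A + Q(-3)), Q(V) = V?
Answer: 2704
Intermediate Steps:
h(y) = 41/9 - y/9 (h(y) = 5 - (y + 4)/9 = 5 - (4 + y)/9 = 5 + (-4/9 - y/9) = 41/9 - y/9)
x(A) = (-4 + A)*(-3 + A) (x(A) = (A - 4)*(A - 3) = (-4 + A)*(-3 + A))
(4*h(2))*x(4**2) = (4*(41/9 - 1/9*2))*(12 + (4**2)**2 - 7*4**2) = (4*(41/9 - 2/9))*(12 + 16**2 - 7*16) = (4*(13/3))*(12 + 256 - 112) = (52/3)*156 = 2704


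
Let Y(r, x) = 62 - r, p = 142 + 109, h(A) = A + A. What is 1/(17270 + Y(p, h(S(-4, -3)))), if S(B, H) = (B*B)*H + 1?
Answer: 1/17081 ≈ 5.8545e-5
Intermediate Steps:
S(B, H) = 1 + H*B² (S(B, H) = B²*H + 1 = H*B² + 1 = 1 + H*B²)
h(A) = 2*A
p = 251
1/(17270 + Y(p, h(S(-4, -3)))) = 1/(17270 + (62 - 1*251)) = 1/(17270 + (62 - 251)) = 1/(17270 - 189) = 1/17081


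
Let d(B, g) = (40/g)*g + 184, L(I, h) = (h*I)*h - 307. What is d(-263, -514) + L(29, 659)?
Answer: 12594066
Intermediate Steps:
L(I, h) = -307 + I*h² (L(I, h) = (I*h)*h - 307 = I*h² - 307 = -307 + I*h²)
d(B, g) = 224 (d(B, g) = 40 + 184 = 224)
d(-263, -514) + L(29, 659) = 224 + (-307 + 29*659²) = 224 + (-307 + 29*434281) = 224 + (-307 + 12594149) = 224 + 12593842 = 12594066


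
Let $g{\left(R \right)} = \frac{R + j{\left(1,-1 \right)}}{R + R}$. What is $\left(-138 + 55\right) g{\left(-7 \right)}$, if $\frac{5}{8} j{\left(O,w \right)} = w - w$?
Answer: $- \frac{83}{2} \approx -41.5$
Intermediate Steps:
$j{\left(O,w \right)} = 0$ ($j{\left(O,w \right)} = \frac{8 \left(w - w\right)}{5} = \frac{8}{5} \cdot 0 = 0$)
$g{\left(R \right)} = \frac{1}{2}$ ($g{\left(R \right)} = \frac{R + 0}{R + R} = \frac{R}{2 R} = R \frac{1}{2 R} = \frac{1}{2}$)
$\left(-138 + 55\right) g{\left(-7 \right)} = \left(-138 + 55\right) \frac{1}{2} = \left(-83\right) \frac{1}{2} = - \frac{83}{2}$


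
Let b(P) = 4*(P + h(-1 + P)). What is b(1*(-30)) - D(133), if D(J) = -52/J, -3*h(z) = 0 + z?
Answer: -31232/399 ≈ -78.276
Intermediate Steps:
h(z) = -z/3 (h(z) = -(0 + z)/3 = -z/3)
b(P) = 4/3 + 8*P/3 (b(P) = 4*(P - (-1 + P)/3) = 4*(P + (1/3 - P/3)) = 4*(1/3 + 2*P/3) = 4/3 + 8*P/3)
b(1*(-30)) - D(133) = (4/3 + 8*(1*(-30))/3) - (-52)/133 = (4/3 + (8/3)*(-30)) - (-52)/133 = (4/3 - 80) - 1*(-52/133) = -236/3 + 52/133 = -31232/399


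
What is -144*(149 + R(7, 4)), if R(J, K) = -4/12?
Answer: -21408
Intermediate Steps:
R(J, K) = -⅓ (R(J, K) = -4*1/12 = -⅓)
-144*(149 + R(7, 4)) = -144*(149 - ⅓) = -144*446/3 = -21408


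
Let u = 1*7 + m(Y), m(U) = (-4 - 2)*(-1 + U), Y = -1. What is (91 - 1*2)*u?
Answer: 1691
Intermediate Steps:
m(U) = 6 - 6*U (m(U) = -6*(-1 + U) = 6 - 6*U)
u = 19 (u = 1*7 + (6 - 6*(-1)) = 7 + (6 + 6) = 7 + 12 = 19)
(91 - 1*2)*u = (91 - 1*2)*19 = (91 - 2)*19 = 89*19 = 1691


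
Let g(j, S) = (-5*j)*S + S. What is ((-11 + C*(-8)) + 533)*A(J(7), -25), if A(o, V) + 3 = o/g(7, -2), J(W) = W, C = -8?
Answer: -57721/34 ≈ -1697.7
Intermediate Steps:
g(j, S) = S - 5*S*j (g(j, S) = -5*S*j + S = S - 5*S*j)
A(o, V) = -3 + o/68 (A(o, V) = -3 + o/((-2*(1 - 5*7))) = -3 + o/((-2*(1 - 35))) = -3 + o/((-2*(-34))) = -3 + o/68)
((-11 + C*(-8)) + 533)*A(J(7), -25) = ((-11 - 8*(-8)) + 533)*(-3 + (1/68)*7) = ((-11 + 64) + 533)*(-3 + 7/68) = (53 + 533)*(-197/68) = 586*(-197/68) = -57721/34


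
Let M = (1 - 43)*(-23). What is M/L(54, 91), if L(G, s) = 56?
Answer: 69/4 ≈ 17.250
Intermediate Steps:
M = 966 (M = -42*(-23) = 966)
M/L(54, 91) = 966/56 = 966*(1/56) = 69/4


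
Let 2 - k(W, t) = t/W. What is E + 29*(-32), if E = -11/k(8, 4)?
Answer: -2806/3 ≈ -935.33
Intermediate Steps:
k(W, t) = 2 - t/W
E = -22/3 (E = -11/(2 - 1*4/8) = -11/(2 - 1*4*1/8) = -11/(2 - 1/2) = -11/3/2 = -11*2/3 = -22/3 ≈ -7.3333)
E + 29*(-32) = -22/3 + 29*(-32) = -22/3 - 928 = -2806/3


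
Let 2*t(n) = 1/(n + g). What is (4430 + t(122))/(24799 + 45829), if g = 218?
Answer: 3012401/48027040 ≈ 0.062723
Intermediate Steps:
t(n) = 1/(2*(218 + n)) (t(n) = 1/(2*(n + 218)) = 1/(2*(218 + n)))
(4430 + t(122))/(24799 + 45829) = (4430 + 1/(2*(218 + 122)))/(24799 + 45829) = (4430 + (½)/340)/70628 = (4430 + (½)*(1/340))*(1/70628) = (4430 + 1/680)*(1/70628) = (3012401/680)*(1/70628) = 3012401/48027040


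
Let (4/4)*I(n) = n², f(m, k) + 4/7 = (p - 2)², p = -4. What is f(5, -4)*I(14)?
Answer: 6944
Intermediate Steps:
f(m, k) = 248/7 (f(m, k) = -4/7 + (-4 - 2)² = -4/7 + (-6)² = -4/7 + 36 = 248/7)
I(n) = n²
f(5, -4)*I(14) = (248/7)*14² = (248/7)*196 = 6944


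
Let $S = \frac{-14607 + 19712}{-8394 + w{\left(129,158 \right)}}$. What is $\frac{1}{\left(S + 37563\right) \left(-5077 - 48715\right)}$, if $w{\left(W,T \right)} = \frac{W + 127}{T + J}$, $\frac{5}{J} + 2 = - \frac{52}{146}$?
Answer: $- \frac{112503751}{227320148769260016} \approx -4.9491 \cdot 10^{-10}$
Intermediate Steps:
$J = - \frac{365}{172}$ ($J = \frac{5}{-2 - \frac{52}{146}} = \frac{5}{-2 - \frac{26}{73}} = \frac{5}{- \frac{172}{73}} = 5 \left(- \frac{73}{172}\right) = - \frac{365}{172} \approx -2.1221$)
$w{\left(W,T \right)} = \frac{127 + W}{- \frac{365}{172} + T}$ ($w{\left(W,T \right)} = \frac{W + 127}{T - \frac{365}{172}} = \frac{127 + W}{- \frac{365}{172} + T}$)
$S = - \frac{136870155}{225007502}$ ($S = \frac{-14607 + 19712}{-8394 + \frac{172 \left(127 + 129\right)}{-365 + 172 \cdot 158}} = \frac{5105}{-8394 + 172 \frac{1}{-365 + 27176} \cdot 256} = \frac{5105}{-8394 + 172 \cdot \frac{1}{26811} \cdot 256} = \frac{5105}{-8394 + \frac{44032}{26811}} = \frac{5105}{- \frac{225007502}{26811}} = 5105 \left(- \frac{26811}{225007502}\right) = - \frac{136870155}{225007502} \approx -0.60829$)
$\frac{1}{\left(S + 37563\right) \left(-5077 - 48715\right)} = \frac{1}{\left(- \frac{136870155}{225007502} + 37563\right) \left(-5077 - 48715\right)} = \frac{1}{\frac{8451819927471}{225007502} \left(-53792\right)} = \frac{1}{- \frac{227320148769260016}{112503751}} = - \frac{112503751}{227320148769260016}$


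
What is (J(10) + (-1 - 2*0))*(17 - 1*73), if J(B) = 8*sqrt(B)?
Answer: 56 - 448*sqrt(10) ≈ -1360.7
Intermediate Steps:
(J(10) + (-1 - 2*0))*(17 - 1*73) = (8*sqrt(10) + (-1 - 2*0))*(17 - 1*73) = (8*sqrt(10) + (-1 + 0))*(17 - 73) = (8*sqrt(10) - 1)*(-56) = (-1 + 8*sqrt(10))*(-56) = 56 - 448*sqrt(10)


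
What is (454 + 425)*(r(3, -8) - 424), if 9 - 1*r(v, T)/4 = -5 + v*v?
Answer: -355116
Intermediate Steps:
r(v, T) = 56 - 4*v² (r(v, T) = 36 - 4*(-5 + v*v) = 36 - 4*(-5 + v²) = 36 + (20 - 4*v²) = 56 - 4*v²)
(454 + 425)*(r(3, -8) - 424) = (454 + 425)*((56 - 4*3²) - 424) = 879*((56 - 4*9) - 424) = 879*((56 - 36) - 424) = 879*(20 - 424) = 879*(-404) = -355116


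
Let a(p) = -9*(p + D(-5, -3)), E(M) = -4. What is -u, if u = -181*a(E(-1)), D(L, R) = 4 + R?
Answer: 4887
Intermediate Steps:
a(p) = -9 - 9*p (a(p) = -9*(p + (4 - 3)) = -9*(p + 1) = -9*(1 + p) = -9 - 9*p)
u = -4887 (u = -181*(-9 - 9*(-4)) = -181*(-9 + 36) = -181*27 = -4887)
-u = -1*(-4887) = 4887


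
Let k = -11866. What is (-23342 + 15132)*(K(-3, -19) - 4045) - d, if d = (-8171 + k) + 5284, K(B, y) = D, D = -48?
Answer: 33618283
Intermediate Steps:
K(B, y) = -48
d = -14753 (d = (-8171 - 11866) + 5284 = -20037 + 5284 = -14753)
(-23342 + 15132)*(K(-3, -19) - 4045) - d = (-23342 + 15132)*(-48 - 4045) - 1*(-14753) = -8210*(-4093) + 14753 = 33603530 + 14753 = 33618283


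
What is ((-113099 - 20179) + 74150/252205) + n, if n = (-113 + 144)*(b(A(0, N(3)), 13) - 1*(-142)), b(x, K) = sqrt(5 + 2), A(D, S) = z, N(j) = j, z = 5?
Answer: -6500619486/50441 + 31*sqrt(7) ≈ -1.2879e+5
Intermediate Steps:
A(D, S) = 5
b(x, K) = sqrt(7)
n = 4402 + 31*sqrt(7) (n = (-113 + 144)*(sqrt(7) - 1*(-142)) = 31*(sqrt(7) + 142) = 31*(142 + sqrt(7)) = 4402 + 31*sqrt(7) ≈ 4484.0)
((-113099 - 20179) + 74150/252205) + n = ((-113099 - 20179) + 74150/252205) + (4402 + 31*sqrt(7)) = (-133278 + 74150*(1/252205)) + (4402 + 31*sqrt(7)) = (-133278 + 14830/50441) + (4402 + 31*sqrt(7)) = -6722660768/50441 + (4402 + 31*sqrt(7)) = -6500619486/50441 + 31*sqrt(7)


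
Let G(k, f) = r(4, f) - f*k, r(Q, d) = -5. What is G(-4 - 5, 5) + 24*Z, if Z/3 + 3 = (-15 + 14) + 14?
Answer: 760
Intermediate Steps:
G(k, f) = -5 - f*k
Z = 30 (Z = -9 + 3*((-15 + 14) + 14) = -9 + 3*(-1 + 14) = -9 + 3*13 = -9 + 39 = 30)
G(-4 - 5, 5) + 24*Z = (-5 - 1*5*(-4 - 5)) + 24*30 = (-5 - 1*5*(-9)) + 720 = (-5 + 45) + 720 = 40 + 720 = 760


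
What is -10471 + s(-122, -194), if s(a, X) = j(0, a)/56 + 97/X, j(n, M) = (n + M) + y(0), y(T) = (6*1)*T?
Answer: -293263/28 ≈ -10474.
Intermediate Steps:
y(T) = 6*T
j(n, M) = M + n (j(n, M) = (n + M) + 6*0 = (M + n) + 0 = M + n)
s(a, X) = 97/X + a/56 (s(a, X) = (a + 0)/56 + 97/X = a*(1/56) + 97/X = a/56 + 97/X = 97/X + a/56)
-10471 + s(-122, -194) = -10471 + (97/(-194) + (1/56)*(-122)) = -10471 + (97*(-1/194) - 61/28) = -10471 + (-½ - 61/28) = -10471 - 75/28 = -293263/28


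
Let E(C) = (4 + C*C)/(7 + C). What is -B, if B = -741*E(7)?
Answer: 39273/14 ≈ 2805.2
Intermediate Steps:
E(C) = (4 + C**2)/(7 + C)
B = -39273/14 (B = -741*(4 + 7**2)/(7 + 7) = -741*(4 + 49)/14 = -741*53/14 = -39273/14 ≈ -2805.2)
-B = -1*(-39273/14) = 39273/14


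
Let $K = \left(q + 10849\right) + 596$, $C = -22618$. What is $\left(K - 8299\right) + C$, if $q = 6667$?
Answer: $-12805$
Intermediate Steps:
$K = 18112$ ($K = \left(6667 + 10849\right) + 596 = 17516 + 596 = 18112$)
$\left(K - 8299\right) + C = \left(18112 - 8299\right) - 22618 = 9813 - 22618 = -12805$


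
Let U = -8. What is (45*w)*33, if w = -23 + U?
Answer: -46035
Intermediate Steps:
w = -31 (w = -23 - 8 = -31)
(45*w)*33 = (45*(-31))*33 = -1395*33 = -46035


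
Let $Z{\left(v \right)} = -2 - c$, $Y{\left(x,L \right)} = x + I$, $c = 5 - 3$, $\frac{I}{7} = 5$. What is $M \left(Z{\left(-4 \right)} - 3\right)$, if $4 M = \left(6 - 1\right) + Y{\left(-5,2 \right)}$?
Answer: $- \frac{245}{4} \approx -61.25$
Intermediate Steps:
$I = 35$ ($I = 7 \cdot 5 = 35$)
$c = 2$
$Y{\left(x,L \right)} = 35 + x$ ($Y{\left(x,L \right)} = x + 35 = 35 + x$)
$Z{\left(v \right)} = -4$ ($Z{\left(v \right)} = -2 - 2 = -4$)
$M = \frac{35}{4}$ ($M = \frac{\left(6 - 1\right) + \left(35 - 5\right)}{4} = \frac{5 + 30}{4} = \frac{1}{4} \cdot 35 = \frac{35}{4} \approx 8.75$)
$M \left(Z{\left(-4 \right)} - 3\right) = \frac{35 \left(-4 - 3\right)}{4} = \frac{35}{4} \left(-7\right) = - \frac{245}{4}$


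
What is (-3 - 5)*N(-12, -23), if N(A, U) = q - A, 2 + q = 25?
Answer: -280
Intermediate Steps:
q = 23 (q = -2 + 25 = 23)
N(A, U) = 23 - A
(-3 - 5)*N(-12, -23) = (-3 - 5)*(23 - 1*(-12)) = -8*(23 + 12) = -8*35 = -280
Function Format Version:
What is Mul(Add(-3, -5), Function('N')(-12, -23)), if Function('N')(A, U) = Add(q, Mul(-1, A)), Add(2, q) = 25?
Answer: -280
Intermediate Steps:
q = 23 (q = Add(-2, 25) = 23)
Function('N')(A, U) = Add(23, Mul(-1, A))
Mul(Add(-3, -5), Function('N')(-12, -23)) = Mul(Add(-3, -5), Add(23, Mul(-1, -12))) = Mul(-8, Add(23, 12)) = Mul(-8, 35) = -280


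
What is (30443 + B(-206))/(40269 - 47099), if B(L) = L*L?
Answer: -72879/6830 ≈ -10.670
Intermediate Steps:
B(L) = L²
(30443 + B(-206))/(40269 - 47099) = (30443 + (-206)²)/(40269 - 47099) = (30443 + 42436)/(-6830) = 72879*(-1/6830) = -72879/6830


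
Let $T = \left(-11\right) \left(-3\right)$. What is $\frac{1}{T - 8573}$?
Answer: $- \frac{1}{8540} \approx -0.0001171$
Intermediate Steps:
$T = 33$
$\frac{1}{T - 8573} = \frac{1}{33 - 8573} = \frac{1}{-8540} = - \frac{1}{8540}$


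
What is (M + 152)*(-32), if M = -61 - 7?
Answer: -2688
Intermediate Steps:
M = -68
(M + 152)*(-32) = (-68 + 152)*(-32) = 84*(-32) = -2688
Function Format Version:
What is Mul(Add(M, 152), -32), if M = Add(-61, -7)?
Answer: -2688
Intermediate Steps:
M = -68
Mul(Add(M, 152), -32) = Mul(Add(-68, 152), -32) = Mul(84, -32) = -2688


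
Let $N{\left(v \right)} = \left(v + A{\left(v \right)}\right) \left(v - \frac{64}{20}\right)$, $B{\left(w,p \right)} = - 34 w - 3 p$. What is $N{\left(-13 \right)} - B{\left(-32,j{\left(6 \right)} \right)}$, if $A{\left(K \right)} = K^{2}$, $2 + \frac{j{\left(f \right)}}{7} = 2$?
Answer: $- \frac{18076}{5} \approx -3615.2$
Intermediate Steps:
$j{\left(f \right)} = 0$ ($j{\left(f \right)} = -14 + 7 \cdot 2 = -14 + 14 = 0$)
$N{\left(v \right)} = \left(- \frac{16}{5} + v\right) \left(v + v^{2}\right)$ ($N{\left(v \right)} = \left(v + v^{2}\right) \left(v - \frac{64}{20}\right) = \left(v + v^{2}\right) \left(v - \frac{16}{5}\right) = \left(v + v^{2}\right) \left(- \frac{16}{5} + v\right) = \left(- \frac{16}{5} + v\right) \left(v + v^{2}\right)$)
$N{\left(-13 \right)} - B{\left(-32,j{\left(6 \right)} \right)} = \frac{1}{5} \left(-13\right) \left(-16 - -143 + 5 \left(-13\right)^{2}\right) - \left(\left(-34\right) \left(-32\right) - 0\right) = \frac{1}{5} \left(-13\right) \left(-16 + 143 + 5 \cdot 169\right) - \left(1088 + 0\right) = \frac{1}{5} \left(-13\right) \left(-16 + 143 + 845\right) - 1088 = \frac{1}{5} \left(-13\right) 972 - 1088 = - \frac{12636}{5} - 1088 = - \frac{18076}{5}$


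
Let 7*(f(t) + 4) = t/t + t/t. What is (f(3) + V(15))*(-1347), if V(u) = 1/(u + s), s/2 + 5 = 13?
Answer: 1076253/217 ≈ 4959.7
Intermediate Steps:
s = 16 (s = -10 + 2*13 = -10 + 26 = 16)
f(t) = -26/7 (f(t) = -4 + (t/t + t/t)/7 = -4 + (1 + 1)/7 = -4 + (⅐)*2 = -4 + 2/7 = -26/7)
V(u) = 1/(16 + u) (V(u) = 1/(u + 16) = 1/(16 + u))
(f(3) + V(15))*(-1347) = (-26/7 + 1/(16 + 15))*(-1347) = (-26/7 + 1/31)*(-1347) = -799/217*(-1347) = 1076253/217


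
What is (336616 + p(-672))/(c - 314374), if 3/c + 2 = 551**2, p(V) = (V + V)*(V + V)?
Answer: -650598084248/95443632023 ≈ -6.8166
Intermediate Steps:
p(V) = 4*V**2 (p(V) = (2*V)*(2*V) = 4*V**2)
c = 3/303599 (c = 3/(-2 + 551**2) = 3/(-2 + 303601) = 3/303599 ≈ 9.8814e-6)
(336616 + p(-672))/(c - 314374) = (336616 + 4*(-672)**2)/(3/303599 - 314374) = (336616 + 4*451584)/(-95443632023/303599) = (336616 + 1806336)*(-303599/95443632023) = 2142952*(-303599/95443632023) = -650598084248/95443632023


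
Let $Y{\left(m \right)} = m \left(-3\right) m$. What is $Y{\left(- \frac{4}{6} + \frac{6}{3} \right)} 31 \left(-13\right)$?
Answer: $\frac{6448}{3} \approx 2149.3$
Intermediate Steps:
$Y{\left(m \right)} = - 3 m^{2}$ ($Y{\left(m \right)} = - 3 m m = - 3 m^{2}$)
$Y{\left(- \frac{4}{6} + \frac{6}{3} \right)} 31 \left(-13\right) = - 3 \left(- \frac{4}{6} + \frac{6}{3}\right)^{2} \cdot 31 \left(-13\right) = - 3 \left(\left(-4\right) \frac{1}{6} + 6 \cdot \frac{1}{3}\right)^{2} \cdot 31 \left(-13\right) = - 3 \left(- \frac{2}{3} + 2\right)^{2} \cdot 31 \left(-13\right) = - 3 \left(\frac{4}{3}\right)^{2} \cdot 31 \left(-13\right) = \left(-3\right) \frac{16}{9} \cdot 31 \left(-13\right) = \left(- \frac{16}{3}\right) 31 \left(-13\right) = \left(- \frac{496}{3}\right) \left(-13\right) = \frac{6448}{3}$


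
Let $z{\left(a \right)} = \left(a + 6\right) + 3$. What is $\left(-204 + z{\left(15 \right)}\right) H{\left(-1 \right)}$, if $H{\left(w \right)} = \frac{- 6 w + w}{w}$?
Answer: $900$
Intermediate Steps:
$z{\left(a \right)} = 9 + a$ ($z{\left(a \right)} = \left(6 + a\right) + 3 = 9 + a$)
$H{\left(w \right)} = -5$ ($H{\left(w \right)} = \frac{\left(-5\right) w}{w} = -5$)
$\left(-204 + z{\left(15 \right)}\right) H{\left(-1 \right)} = \left(-204 + \left(9 + 15\right)\right) \left(-5\right) = \left(-204 + 24\right) \left(-5\right) = \left(-180\right) \left(-5\right) = 900$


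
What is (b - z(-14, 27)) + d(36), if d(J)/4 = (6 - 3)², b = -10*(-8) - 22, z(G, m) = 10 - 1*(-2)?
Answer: 82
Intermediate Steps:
z(G, m) = 12 (z(G, m) = 10 + 2 = 12)
b = 58 (b = 80 - 22 = 58)
d(J) = 36 (d(J) = 4*(6 - 3)² = 4*3² = 4*9 = 36)
(b - z(-14, 27)) + d(36) = (58 - 1*12) + 36 = (58 - 12) + 36 = 46 + 36 = 82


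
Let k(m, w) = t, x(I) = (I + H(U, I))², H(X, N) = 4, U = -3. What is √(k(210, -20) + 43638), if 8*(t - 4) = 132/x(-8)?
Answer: √2793154/8 ≈ 208.91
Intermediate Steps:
x(I) = (4 + I)² (x(I) = (I + 4)² = (4 + I)²)
t = 161/32 (t = 4 + (132/((4 - 8)²))/8 = 4 + (132/((-4)²))/8 = 4 + (132/16)/8 = 4 + (132*(1/16))/8 = 4 + (⅛)*(33/4) = 4 + 33/32 = 161/32 ≈ 5.0313)
k(m, w) = 161/32
√(k(210, -20) + 43638) = √(161/32 + 43638) = √(1396577/32) = √2793154/8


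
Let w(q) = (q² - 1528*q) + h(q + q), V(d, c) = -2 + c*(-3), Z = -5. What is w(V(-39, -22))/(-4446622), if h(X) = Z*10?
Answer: 46873/2223311 ≈ 0.021083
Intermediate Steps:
h(X) = -50 (h(X) = -5*10 = -50)
V(d, c) = -2 - 3*c
w(q) = -50 + q² - 1528*q (w(q) = (q² - 1528*q) - 50 = -50 + q² - 1528*q)
w(V(-39, -22))/(-4446622) = (-50 + (-2 - 3*(-22))² - 1528*(-2 - 3*(-22)))/(-4446622) = (-50 + (-2 + 66)² - 1528*(-2 + 66))*(-1/4446622) = (-50 + 64² - 1528*64)*(-1/4446622) = (-50 + 4096 - 97792)*(-1/4446622) = -93746*(-1/4446622) = 46873/2223311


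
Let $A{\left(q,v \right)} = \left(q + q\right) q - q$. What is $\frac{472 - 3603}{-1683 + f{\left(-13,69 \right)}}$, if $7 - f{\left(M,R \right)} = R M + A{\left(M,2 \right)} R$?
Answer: $\frac{3131}{24998} \approx 0.12525$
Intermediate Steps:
$A{\left(q,v \right)} = - q + 2 q^{2}$ ($A{\left(q,v \right)} = 2 q q - q = 2 q^{2} - q = - q + 2 q^{2}$)
$f{\left(M,R \right)} = 7 - M R - M R \left(-1 + 2 M\right)$ ($f{\left(M,R \right)} = 7 - \left(R M + M \left(-1 + 2 M\right) R\right) = 7 - \left(M R + M R \left(-1 + 2 M\right)\right) = 7 - M R - M R \left(-1 + 2 M\right)$)
$\frac{472 - 3603}{-1683 + f{\left(-13,69 \right)}} = \frac{472 - 3603}{-1683 + \left(7 - 138 \left(-13\right)^{2}\right)} = - \frac{3131}{-1683 + \left(7 - 138 \cdot 169\right)} = - \frac{3131}{-1683 + \left(7 - 23322\right)} = - \frac{3131}{-1683 - 23315} = - \frac{3131}{-24998} = \left(-3131\right) \left(- \frac{1}{24998}\right) = \frac{3131}{24998}$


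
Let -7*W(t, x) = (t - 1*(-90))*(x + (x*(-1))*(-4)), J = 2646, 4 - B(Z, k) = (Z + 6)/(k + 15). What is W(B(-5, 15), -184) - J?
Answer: 203782/21 ≈ 9703.9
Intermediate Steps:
B(Z, k) = 4 - (6 + Z)/(15 + k) (B(Z, k) = 4 - (Z + 6)/(k + 15) = 4 - (6 + Z)/(15 + k))
W(t, x) = -5*x*(90 + t)/7 (W(t, x) = -(t - 1*(-90))*(x + (x*(-1))*(-4))/7 = -(t + 90)*(x - x*(-4))/7 = -(90 + t)*(x + 4*x)/7 = -(90 + t)*5*x/7 = -5*x*(90 + t)/7)
W(B(-5, 15), -184) - J = -5/7*(-184)*(90 + (54 - 1*(-5) + 4*15)/(15 + 15)) - 1*2646 = -5/7*(-184)*(90 + (54 + 5 + 60)/30) - 2646 = -5/7*(-184)*(90 + (1/30)*119) - 2646 = -5/7*(-184)*(90 + 119/30) - 2646 = -5/7*(-184)*2819/30 - 2646 = 259348/21 - 2646 = 203782/21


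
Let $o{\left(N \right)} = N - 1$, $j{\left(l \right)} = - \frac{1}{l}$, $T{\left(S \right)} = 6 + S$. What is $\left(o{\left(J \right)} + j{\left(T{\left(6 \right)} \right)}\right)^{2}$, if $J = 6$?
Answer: $\frac{3481}{144} \approx 24.174$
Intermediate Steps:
$o{\left(N \right)} = -1 + N$
$\left(o{\left(J \right)} + j{\left(T{\left(6 \right)} \right)}\right)^{2} = \left(\left(-1 + 6\right) - \frac{1}{6 + 6}\right)^{2} = \left(5 - \frac{1}{12}\right)^{2} = \left(\frac{59}{12}\right)^{2} = \frac{3481}{144}$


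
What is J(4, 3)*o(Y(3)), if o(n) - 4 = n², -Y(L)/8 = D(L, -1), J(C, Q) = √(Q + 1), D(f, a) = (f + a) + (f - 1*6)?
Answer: 136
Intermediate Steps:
D(f, a) = -6 + a + 2*f (D(f, a) = (a + f) + (f - 6) = (a + f) + (-6 + f) = -6 + a + 2*f)
J(C, Q) = √(1 + Q)
Y(L) = 56 - 16*L (Y(L) = -8*(-6 - 1 + 2*L) = -8*(-7 + 2*L) = 56 - 16*L)
o(n) = 4 + n²
J(4, 3)*o(Y(3)) = √(1 + 3)*(4 + (56 - 16*3)²) = √4*(4 + (56 - 48)²) = 2*(4 + 8²) = 2*(4 + 64) = 2*68 = 136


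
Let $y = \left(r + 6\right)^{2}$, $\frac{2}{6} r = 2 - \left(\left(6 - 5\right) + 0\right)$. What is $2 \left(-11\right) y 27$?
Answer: $-48114$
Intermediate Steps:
$r = 3$ ($r = 3 \left(2 - \left(\left(6 - 5\right) + 0\right)\right) = 3 \left(2 - \left(1 + 0\right)\right) = 3 \left(2 - 1\right) = 3 \cdot 1 = 3$)
$y = 81$ ($y = \left(3 + 6\right)^{2} = 9^{2} = 81$)
$2 \left(-11\right) y 27 = 2 \left(-11\right) 81 \cdot 27 = \left(-22\right) 81 \cdot 27 = \left(-1782\right) 27 = -48114$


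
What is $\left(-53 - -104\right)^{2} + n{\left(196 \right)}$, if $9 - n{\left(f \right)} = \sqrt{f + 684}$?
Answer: $2610 - 4 \sqrt{55} \approx 2580.3$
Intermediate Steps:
$n{\left(f \right)} = 9 - \sqrt{684 + f}$ ($n{\left(f \right)} = 9 - \sqrt{f + 684} = 9 - \sqrt{684 + f}$)
$\left(-53 - -104\right)^{2} + n{\left(196 \right)} = \left(-53 - -104\right)^{2} + \left(9 - \sqrt{684 + 196}\right) = \left(-53 + \left(-44 + 148\right)\right)^{2} + \left(9 - \sqrt{880}\right) = \left(-53 + 104\right)^{2} + \left(9 - 4 \sqrt{55}\right) = 51^{2} + \left(9 - 4 \sqrt{55}\right) = 2601 + \left(9 - 4 \sqrt{55}\right) = 2610 - 4 \sqrt{55}$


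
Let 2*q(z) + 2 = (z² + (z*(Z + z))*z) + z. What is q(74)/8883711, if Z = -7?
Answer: 186220/8883711 ≈ 0.020962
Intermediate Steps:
q(z) = -1 + z/2 + z²/2 + z²*(-7 + z)/2 (q(z) = -1 + ((z² + (z*(-7 + z))*z) + z)/2 = -1 + ((z² + z²*(-7 + z)) + z)/2 = -1 + (z + z² + z²*(-7 + z))/2 = -1 + (z/2 + z²/2 + z²*(-7 + z)/2) = -1 + z/2 + z²/2 + z²*(-7 + z)/2)
q(74)/8883711 = (-1 + (½)*74 + (½)*74³ - 3*74²)/8883711 = (-1 + 37 + (½)*405224 - 3*5476)*(1/8883711) = (-1 + 37 + 202612 - 16428)*(1/8883711) = 186220*(1/8883711) = 186220/8883711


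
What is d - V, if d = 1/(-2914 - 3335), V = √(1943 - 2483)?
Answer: -1/6249 - 6*I*√15 ≈ -0.00016003 - 23.238*I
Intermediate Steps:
V = 6*I*√15 (V = √(-540) = 6*I*√15 ≈ 23.238*I)
d = -1/6249 (d = 1/(-6249) = -1/6249 ≈ -0.00016003)
d - V = -1/6249 - 6*I*√15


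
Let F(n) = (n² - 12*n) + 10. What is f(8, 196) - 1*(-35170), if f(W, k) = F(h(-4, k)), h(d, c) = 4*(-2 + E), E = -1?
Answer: 35468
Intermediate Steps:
h(d, c) = -12 (h(d, c) = 4*(-2 - 1) = 4*(-3) = -12)
F(n) = 10 + n² - 12*n
f(W, k) = 298 (f(W, k) = 10 + (-12)² - 12*(-12) = 10 + 144 + 144 = 298)
f(8, 196) - 1*(-35170) = 298 - 1*(-35170) = 298 + 35170 = 35468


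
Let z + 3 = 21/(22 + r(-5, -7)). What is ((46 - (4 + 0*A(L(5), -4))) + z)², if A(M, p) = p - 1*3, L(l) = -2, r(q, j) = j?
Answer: 40804/25 ≈ 1632.2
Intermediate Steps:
A(M, p) = -3 + p (A(M, p) = p - 3 = -3 + p)
z = -8/5 (z = -3 + 21/(22 - 7) = -3 + 21/15 = -3 + 21*(1/15) = -3 + 7/5 = -8/5 ≈ -1.6000)
((46 - (4 + 0*A(L(5), -4))) + z)² = ((46 - (4 + 0*(-3 - 4))) - 8/5)² = ((46 - (4 + 0*(-7))) - 8/5)² = ((46 - (4 + 0)) - 8/5)² = ((46 - 1*4) - 8/5)² = ((46 - 4) - 8/5)² = (42 - 8/5)² = (202/5)² = 40804/25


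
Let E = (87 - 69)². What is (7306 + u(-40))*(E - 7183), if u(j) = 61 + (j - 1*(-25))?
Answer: -50427368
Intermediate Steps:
u(j) = 86 + j (u(j) = 61 + (j + 25) = 61 + (25 + j) = 86 + j)
E = 324 (E = 18² = 324)
(7306 + u(-40))*(E - 7183) = (7306 + (86 - 40))*(324 - 7183) = (7306 + 46)*(-6859) = 7352*(-6859) = -50427368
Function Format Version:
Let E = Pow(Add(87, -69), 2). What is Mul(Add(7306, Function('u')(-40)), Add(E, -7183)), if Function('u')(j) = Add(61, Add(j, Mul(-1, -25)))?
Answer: -50427368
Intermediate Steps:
Function('u')(j) = Add(86, j) (Function('u')(j) = Add(61, Add(j, 25)) = Add(61, Add(25, j)) = Add(86, j))
E = 324 (E = Pow(18, 2) = 324)
Mul(Add(7306, Function('u')(-40)), Add(E, -7183)) = Mul(Add(7306, Add(86, -40)), Add(324, -7183)) = Mul(Add(7306, 46), -6859) = Mul(7352, -6859) = -50427368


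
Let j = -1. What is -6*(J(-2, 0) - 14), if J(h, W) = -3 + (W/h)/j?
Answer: 102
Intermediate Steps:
J(h, W) = -3 - W/h (J(h, W) = -3 + (W/h)/(-1) = -3 + (W/h)*(-1) = -3 - W/h)
-6*(J(-2, 0) - 14) = -6*((-3 - 1*0/(-2)) - 14) = -6*((-3 - 1*0*(-½)) - 14) = -6*((-3 + 0) - 14) = -6*(-3 - 14) = -6*(-17) = 102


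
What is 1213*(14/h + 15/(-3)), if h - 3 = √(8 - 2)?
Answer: 10917 - 16982*√6/3 ≈ -2948.7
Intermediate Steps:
h = 3 + √6 (h = 3 + √(8 - 2) = 3 + √6 ≈ 5.4495)
1213*(14/h + 15/(-3)) = 1213*(14/(3 + √6) + 15/(-3)) = 1213*(14/(3 + √6) + 15*(-⅓)) = 1213*(14/(3 + √6) - 5) = 1213*(-5 + 14/(3 + √6)) = -6065 + 16982/(3 + √6)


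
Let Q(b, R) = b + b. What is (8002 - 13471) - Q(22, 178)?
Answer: -5513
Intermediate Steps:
Q(b, R) = 2*b
(8002 - 13471) - Q(22, 178) = (8002 - 13471) - 2*22 = -5469 - 1*44 = -5469 - 44 = -5513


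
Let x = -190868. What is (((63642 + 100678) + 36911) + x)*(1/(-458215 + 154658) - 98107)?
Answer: -308621193175800/303557 ≈ -1.0167e+9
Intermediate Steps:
(((63642 + 100678) + 36911) + x)*(1/(-458215 + 154658) - 98107) = (((63642 + 100678) + 36911) - 190868)*(1/(-458215 + 154658) - 98107) = ((164320 + 36911) - 190868)*(1/(-303557) - 98107) = (201231 - 190868)*(-1/303557 - 98107) = 10363*(-29781066600/303557) = -308621193175800/303557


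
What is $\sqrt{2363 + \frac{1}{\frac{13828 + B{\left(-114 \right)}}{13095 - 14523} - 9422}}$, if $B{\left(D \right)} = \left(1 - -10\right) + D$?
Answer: $\frac{\sqrt{47626580369429895}}{4489447} \approx 48.611$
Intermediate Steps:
$B{\left(D \right)} = 11 + D$ ($B{\left(D \right)} = \left(1 + 10\right) + D = 11 + D$)
$\sqrt{2363 + \frac{1}{\frac{13828 + B{\left(-114 \right)}}{13095 - 14523} - 9422}} = \sqrt{2363 + \frac{1}{\frac{13828 + \left(11 - 114\right)}{13095 - 14523} - 9422}} = \sqrt{2363 + \frac{1}{\frac{13828 - 103}{-1428} - 9422}} = \sqrt{2363 + \frac{1}{13725 \left(- \frac{1}{1428}\right) - 9422}} = \sqrt{2363 + \frac{1}{- \frac{4575}{476} - 9422}} = \sqrt{2363 + \frac{1}{- \frac{4489447}{476}}} = \sqrt{2363 - \frac{476}{4489447}} = \sqrt{\frac{10608562785}{4489447}} = \frac{\sqrt{47626580369429895}}{4489447}$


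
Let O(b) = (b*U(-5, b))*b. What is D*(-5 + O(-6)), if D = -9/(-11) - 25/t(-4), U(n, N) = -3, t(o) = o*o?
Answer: 14803/176 ≈ 84.108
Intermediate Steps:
t(o) = o²
D = -131/176 (D = -9/(-11) - 25/((-4)²) = -9*(-1/11) - 25/16 = 9/11 - 25*1/16 = 9/11 - 25/16 = -131/176 ≈ -0.74432)
O(b) = -3*b² (O(b) = (b*(-3))*b = (-3*b)*b = -3*b²)
D*(-5 + O(-6)) = -131*(-5 - 3*(-6)²)/176 = -131*(-5 - 3*36)/176 = -131*(-5 - 108)/176 = -131/176*(-113) = 14803/176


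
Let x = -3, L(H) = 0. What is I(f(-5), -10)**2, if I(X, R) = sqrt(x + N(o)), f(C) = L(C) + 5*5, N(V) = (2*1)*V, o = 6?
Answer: 9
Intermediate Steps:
N(V) = 2*V
f(C) = 25 (f(C) = 0 + 5*5 = 0 + 25 = 25)
I(X, R) = 3 (I(X, R) = sqrt(-3 + 2*6) = sqrt(-3 + 12) = sqrt(9) = 3)
I(f(-5), -10)**2 = 3**2 = 9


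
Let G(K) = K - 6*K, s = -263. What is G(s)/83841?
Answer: 1315/83841 ≈ 0.015684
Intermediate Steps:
G(K) = -5*K
G(s)/83841 = -5*(-263)/83841 = 1315*(1/83841) = 1315/83841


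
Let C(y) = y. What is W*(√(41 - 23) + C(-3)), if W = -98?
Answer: 294 - 294*√2 ≈ -121.78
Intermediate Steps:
W*(√(41 - 23) + C(-3)) = -98*(√(41 - 23) - 3) = -98*(√18 - 3) = -98*(3*√2 - 3) = -98*(-3 + 3*√2) = 294 - 294*√2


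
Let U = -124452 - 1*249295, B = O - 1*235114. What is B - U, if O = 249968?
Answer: 388601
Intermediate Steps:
B = 14854 (B = 249968 - 1*235114 = 249968 - 235114 = 14854)
U = -373747 (U = -124452 - 249295 = -373747)
B - U = 14854 - 1*(-373747) = 14854 + 373747 = 388601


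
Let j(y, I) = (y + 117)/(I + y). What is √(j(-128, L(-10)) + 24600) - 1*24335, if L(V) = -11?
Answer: -24335 + √475298129/139 ≈ -24178.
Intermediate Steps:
j(y, I) = (117 + y)/(I + y)
√(j(-128, L(-10)) + 24600) - 1*24335 = √((117 - 128)/(-11 - 128) + 24600) - 1*24335 = √(-11/(-139) + 24600) - 24335 = √(-1/139*(-11) + 24600) - 24335 = √(11/139 + 24600) - 24335 = √(3419411/139) - 24335 = √475298129/139 - 24335 = -24335 + √475298129/139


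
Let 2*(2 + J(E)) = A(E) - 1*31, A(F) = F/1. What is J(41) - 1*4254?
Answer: -4251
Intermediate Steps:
A(F) = F (A(F) = F*1 = F)
J(E) = -35/2 + E/2 (J(E) = -2 + (E - 1*31)/2 = -2 + (E - 31)/2 = -2 + (-31 + E)/2 = -2 + (-31/2 + E/2) = -35/2 + E/2)
J(41) - 1*4254 = (-35/2 + (1/2)*41) - 1*4254 = (-35/2 + 41/2) - 4254 = 3 - 4254 = -4251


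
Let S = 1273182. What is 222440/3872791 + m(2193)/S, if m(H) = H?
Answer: 97233211581/1643589263654 ≈ 0.059159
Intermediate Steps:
222440/3872791 + m(2193)/S = 222440/3872791 + 2193/1273182 = 222440*(1/3872791) + 2193*(1/1273182) = 222440/3872791 + 731/424394 = 97233211581/1643589263654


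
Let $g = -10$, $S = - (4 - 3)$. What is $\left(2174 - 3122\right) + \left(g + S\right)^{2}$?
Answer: $-827$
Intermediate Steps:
$S = -1$ ($S = \left(-1\right) 1 = -1$)
$\left(2174 - 3122\right) + \left(g + S\right)^{2} = \left(2174 - 3122\right) + \left(-10 - 1\right)^{2} = -948 + \left(-11\right)^{2} = -948 + 121 = -827$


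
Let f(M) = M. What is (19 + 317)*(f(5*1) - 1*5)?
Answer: 0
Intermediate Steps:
(19 + 317)*(f(5*1) - 1*5) = (19 + 317)*(5*1 - 1*5) = 336*(5 - 5) = 336*0 = 0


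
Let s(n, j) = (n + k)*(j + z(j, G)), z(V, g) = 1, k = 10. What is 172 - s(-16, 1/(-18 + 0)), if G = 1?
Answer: 533/3 ≈ 177.67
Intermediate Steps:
s(n, j) = (1 + j)*(10 + n) (s(n, j) = (n + 10)*(j + 1) = (10 + n)*(1 + j) = (1 + j)*(10 + n))
172 - s(-16, 1/(-18 + 0)) = 172 - (10 - 16 + 10/(-18 + 0) - 16/(-18 + 0)) = 172 - (10 - 16 + 10/(-18) - 16/(-18)) = 172 - (10 - 16 + 10*(-1/18) - 1/18*(-16)) = 172 - (10 - 16 - 5/9 + 8/9) = 172 - 1*(-17/3) = 172 + 17/3 = 533/3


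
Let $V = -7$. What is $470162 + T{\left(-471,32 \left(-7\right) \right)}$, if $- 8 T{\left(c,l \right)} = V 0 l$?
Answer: $470162$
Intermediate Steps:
$T{\left(c,l \right)} = 0$ ($T{\left(c,l \right)} = - \frac{\left(-7\right) 0 l}{8} = - \frac{0 l}{8} = \left(- \frac{1}{8}\right) 0 = 0$)
$470162 + T{\left(-471,32 \left(-7\right) \right)} = 470162 + 0 = 470162$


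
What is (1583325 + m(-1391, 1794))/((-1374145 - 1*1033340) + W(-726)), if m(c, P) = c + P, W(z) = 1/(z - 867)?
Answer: -1261439352/1917561803 ≈ -0.65784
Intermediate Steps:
W(z) = 1/(-867 + z)
m(c, P) = P + c
(1583325 + m(-1391, 1794))/((-1374145 - 1*1033340) + W(-726)) = (1583325 + (1794 - 1391))/((-1374145 - 1*1033340) + 1/(-867 - 726)) = (1583325 + 403)/((-1374145 - 1033340) + 1/(-1593)) = 1583728/(-2407485 - 1/1593) = 1583728/(-3835123606/1593) = 1583728*(-1593/3835123606) = -1261439352/1917561803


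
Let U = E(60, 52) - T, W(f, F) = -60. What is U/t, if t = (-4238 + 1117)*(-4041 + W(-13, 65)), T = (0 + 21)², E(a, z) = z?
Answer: -389/12799221 ≈ -3.0392e-5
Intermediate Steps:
T = 441 (T = 21² = 441)
t = 12799221 (t = (-4238 + 1117)*(-4041 - 60) = -3121*(-4101) = 12799221)
U = -389 (U = 52 - 1*441 = 52 - 441 = -389)
U/t = -389/12799221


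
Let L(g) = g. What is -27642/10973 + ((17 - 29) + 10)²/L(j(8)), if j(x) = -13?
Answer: -403238/142649 ≈ -2.8268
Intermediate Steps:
-27642/10973 + ((17 - 29) + 10)²/L(j(8)) = -27642/10973 + ((17 - 29) + 10)²/(-13) = -27642*1/10973 + (-12 + 10)²*(-1/13) = -27642/10973 + (-2)²*(-1/13) = -27642/10973 + 4*(-1/13) = -27642/10973 - 4/13 = -403238/142649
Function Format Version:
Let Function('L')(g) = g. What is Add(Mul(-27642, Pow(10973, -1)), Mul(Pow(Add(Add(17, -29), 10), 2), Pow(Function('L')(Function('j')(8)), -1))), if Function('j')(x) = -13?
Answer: Rational(-403238, 142649) ≈ -2.8268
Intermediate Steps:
Add(Mul(-27642, Pow(10973, -1)), Mul(Pow(Add(Add(17, -29), 10), 2), Pow(Function('L')(Function('j')(8)), -1))) = Add(Mul(-27642, Pow(10973, -1)), Mul(Pow(Add(Add(17, -29), 10), 2), Pow(-13, -1))) = Add(Mul(-27642, Rational(1, 10973)), Mul(Pow(Add(-12, 10), 2), Rational(-1, 13))) = Add(Rational(-27642, 10973), Mul(Pow(-2, 2), Rational(-1, 13))) = Add(Rational(-27642, 10973), Mul(4, Rational(-1, 13))) = Add(Rational(-27642, 10973), Rational(-4, 13)) = Rational(-403238, 142649)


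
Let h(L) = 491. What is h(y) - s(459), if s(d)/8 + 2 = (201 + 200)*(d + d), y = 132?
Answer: -2944437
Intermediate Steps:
s(d) = -16 + 6416*d (s(d) = -16 + 8*((201 + 200)*(d + d)) = -16 + 8*(401*(2*d)) = -16 + 8*(802*d) = -16 + 6416*d)
h(y) - s(459) = 491 - (-16 + 6416*459) = 491 - (-16 + 2944944) = 491 - 1*2944928 = 491 - 2944928 = -2944437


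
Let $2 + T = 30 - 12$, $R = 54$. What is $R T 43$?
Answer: $37152$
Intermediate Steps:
$T = 16$ ($T = -2 + \left(30 - 12\right) = -2 + 18 = 16$)
$R T 43 = 54 \cdot 16 \cdot 43 = 864 \cdot 43 = 37152$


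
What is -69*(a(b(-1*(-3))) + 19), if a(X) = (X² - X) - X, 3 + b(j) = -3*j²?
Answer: -67551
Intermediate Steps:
b(j) = -3 - 3*j²
a(X) = X² - 2*X
-69*(a(b(-1*(-3))) + 19) = -69*((-3 - 3*(-1*(-3))²)*(-2 + (-3 - 3*(-1*(-3))²)) + 19) = -69*((-3 - 3*3²)*(-2 + (-3 - 3*3²)) + 19) = -69*((-3 - 3*9)*(-2 + (-3 - 3*9)) + 19) = -69*((-3 - 27)*(-2 + (-3 - 27)) + 19) = -69*(-30*(-2 - 30) + 19) = -69*(-30*(-32) + 19) = -69*(960 + 19) = -69*979 = -67551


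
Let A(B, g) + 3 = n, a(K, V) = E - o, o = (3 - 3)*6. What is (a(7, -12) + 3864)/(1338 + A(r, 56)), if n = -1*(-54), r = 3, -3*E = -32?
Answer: 11624/4167 ≈ 2.7895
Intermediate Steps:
E = 32/3 (E = -⅓*(-32) = 32/3 ≈ 10.667)
o = 0 (o = 0*6 = 0)
n = 54
a(K, V) = 32/3 (a(K, V) = 32/3 - 1*0 = 32/3 + 0 = 32/3)
A(B, g) = 51 (A(B, g) = -3 + 54 = 51)
(a(7, -12) + 3864)/(1338 + A(r, 56)) = (32/3 + 3864)/(1338 + 51) = (11624/3)/1389 = (11624/3)*(1/1389) = 11624/4167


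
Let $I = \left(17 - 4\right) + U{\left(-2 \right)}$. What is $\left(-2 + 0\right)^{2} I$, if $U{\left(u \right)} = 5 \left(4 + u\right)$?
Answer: $92$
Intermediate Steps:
$U{\left(u \right)} = 20 + 5 u$
$I = 23$ ($I = \left(17 - 4\right) + \left(20 + 5 \left(-2\right)\right) = 13 + \left(20 - 10\right) = 13 + 10 = 23$)
$\left(-2 + 0\right)^{2} I = \left(-2 + 0\right)^{2} \cdot 23 = \left(-2\right)^{2} \cdot 23 = 4 \cdot 23 = 92$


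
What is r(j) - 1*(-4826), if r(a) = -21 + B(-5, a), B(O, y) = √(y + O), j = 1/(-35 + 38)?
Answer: 4805 + I*√42/3 ≈ 4805.0 + 2.1602*I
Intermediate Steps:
j = ⅓ (j = 1/3 = ⅓ ≈ 0.33333)
B(O, y) = √(O + y)
r(a) = -21 + √(-5 + a)
r(j) - 1*(-4826) = (-21 + √(-5 + ⅓)) - 1*(-4826) = (-21 + √(-14/3)) + 4826 = (-21 + I*√42/3) + 4826 = 4805 + I*√42/3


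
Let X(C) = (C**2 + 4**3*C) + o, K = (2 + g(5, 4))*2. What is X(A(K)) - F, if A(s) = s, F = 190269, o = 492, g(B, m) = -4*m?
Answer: -190785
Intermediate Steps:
K = -28 (K = (2 - 4*4)*2 = (2 - 16)*2 = -14*2 = -28)
X(C) = 492 + C**2 + 64*C (X(C) = (C**2 + 4**3*C) + 492 = (C**2 + 64*C) + 492 = 492 + C**2 + 64*C)
X(A(K)) - F = (492 + (-28)**2 + 64*(-28)) - 1*190269 = (492 + 784 - 1792) - 190269 = -516 - 190269 = -190785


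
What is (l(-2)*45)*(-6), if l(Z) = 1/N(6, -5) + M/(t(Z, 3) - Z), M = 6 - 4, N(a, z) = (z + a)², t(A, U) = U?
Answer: -378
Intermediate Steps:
N(a, z) = (a + z)²
M = 2
l(Z) = 1 + 2/(3 - Z) (l(Z) = 1/(6 - 5)² + 2/(3 - Z) = 1/1² + 2/(3 - Z) = 1/1 + 2/(3 - Z) = 1*1 + 2/(3 - Z) = 1 + 2/(3 - Z))
(l(-2)*45)*(-6) = (((-5 - 2)/(-3 - 2))*45)*(-6) = ((-7/(-5))*45)*(-6) = (-⅕*(-7)*45)*(-6) = ((7/5)*45)*(-6) = 63*(-6) = -378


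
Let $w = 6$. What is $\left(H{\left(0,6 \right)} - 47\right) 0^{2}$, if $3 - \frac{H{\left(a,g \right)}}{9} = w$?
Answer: $0$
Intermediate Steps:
$H{\left(a,g \right)} = -27$ ($H{\left(a,g \right)} = 27 - 54 = -27$)
$\left(H{\left(0,6 \right)} - 47\right) 0^{2} = \left(-27 - 47\right) 0^{2} = \left(-74\right) 0 = 0$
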